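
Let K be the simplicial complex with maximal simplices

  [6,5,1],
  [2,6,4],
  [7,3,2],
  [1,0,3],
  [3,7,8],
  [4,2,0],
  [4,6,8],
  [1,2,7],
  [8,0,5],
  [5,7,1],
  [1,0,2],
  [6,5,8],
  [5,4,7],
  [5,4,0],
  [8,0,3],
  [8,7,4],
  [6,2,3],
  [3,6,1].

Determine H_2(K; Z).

Order the vertices as 0 < 1 < 2 < 3 < 4 < 5 < 6 < 7 < 8. Listing each simplex with vertices in this order, K has dimension 2 with simplices:

  0-simplices (9): [0], [1], [2], [3], [4], [5], [6], [7], [8]
  1-simplices (27): (27 of them)
  2-simplices (18): [0,1,2], [0,1,3], [0,2,4], [0,3,8], [0,4,5], [0,5,8], [1,2,7], [1,3,6], [1,5,6], [1,5,7], [2,3,6], [2,3,7], [2,4,6], [3,7,8], [4,5,7], [4,6,8], [4,7,8], [5,6,8]

so the chain groups are C_0 ≅ Z^9, C_1 ≅ Z^27, C_2 ≅ Z^18.

∂_1: C_1 → C_0 is given by ∂[p,q] = [q] − [p]. For instance
  ∂[1,7] = [7] − [1].
As a 9×27 matrix over Z this has rank 8, with invariant factors (1,1,1,1,1,1,1,1).

∂_2: C_2 → C_1 maps a triangle to the signed sum of its edges. For instance
  ∂[0,2,4] = [2,4] − [0,4] + [0,2],
  ∂[4,6,8] = [6,8] − [4,8] + [4,6].
As a 27×18 matrix over Z this has rank 18, with invariant factors (1,1,1,1,1,1,1,1,1,1,1,1,1,1,1,1,1,2).

Computing H_k = (kernel of ∂_k) / (image of ∂_{k+1}):

  H_2: rank ker ∂_2 − rank ∂_3 = (18 − 18) − 0 = 0, and there is no ∂_3, so H_2 ≅ 0.

H_2 = 0.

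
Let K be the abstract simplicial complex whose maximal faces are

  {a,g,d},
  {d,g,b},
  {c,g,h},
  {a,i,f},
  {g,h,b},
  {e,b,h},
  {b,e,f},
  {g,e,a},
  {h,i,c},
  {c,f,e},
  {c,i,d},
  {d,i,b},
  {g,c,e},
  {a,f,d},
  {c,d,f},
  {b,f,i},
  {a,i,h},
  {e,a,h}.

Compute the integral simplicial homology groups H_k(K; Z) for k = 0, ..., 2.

H_0 ≅ Z,  H_1 ≅ Z ⊕ Z_2,  H_2 = 0.

Fix the vertex order a < b < c < d < e < f < g < h < i and write every simplex with vertices in increasing order. Then dim K = 2 and the simplices of K are:

  0-simplices (9): a, b, c, d, e, f, g, h, i
  1-simplices (27): ad, ae, af, ag, ah, ai, bd, be, bf, bg, bh, bi, cd, ce, cf, cg, ch, ci, df, dg, di, ef, eg, eh, fi, gh, hi
  2-simplices (18): adf, adg, aeg, aeh, afi, ahi, bdg, bdi, bef, beh, bfi, bgh, cdf, cdi, cef, ceg, cgh, chi

Hence C_0 ≅ Z^9, C_1 ≅ Z^27, C_2 ≅ Z^18.

Boundary ∂_1: C_1 → C_0 sends each edge [p,q] (with p < q) to q − p.
The resulting 9×27 matrix has rank 8, and its Smith normal form has invariant factors (1,1,1,1,1,1,1,1).

Boundary ∂_2: C_2 → C_1 acts by ∂[p,q,r] = [q,r] − [p,r] + [p,q]. For instance
  ∂bdi = di − bi + bd,
  ∂aeh = eh − ah + ae.
The 27×18 boundary matrix has rank 18 and Smith normal form diag(1,1,1,1,1,1,1,1,1,1,1,1,1,1,1,1,1,2).

Computing H_k = (kernel of ∂_k) / (image of ∂_{k+1}):

  H_0: rank C_0 − rank ∂_1 = 9 − 8 = 1, and the invariant factors of ∂_1 are all 1, so H_0 = Z.
  H_1: rank ker ∂_1 − rank ∂_2 = (27 − 8) − 18 = 1, and ∂_2 has invariant factor 2 > 1, so H_1 = Z ⊕ Z_2.
  H_2: rank ker ∂_2 − rank ∂_3 = (18 − 18) − 0 = 0, and there is no ∂_3, so H_2 = 0.

As a check, the Euler characteristic is 9 − 27 + 18 = 0, which agrees with 1 − 1 + 0 = 0.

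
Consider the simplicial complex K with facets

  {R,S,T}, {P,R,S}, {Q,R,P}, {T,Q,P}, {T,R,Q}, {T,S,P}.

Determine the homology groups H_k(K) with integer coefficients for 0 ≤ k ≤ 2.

Order the vertices as P < Q < R < S < T. Listing each simplex with vertices in this order, K has dimension 2 with simplices:

  0-simplices (5): P, Q, R, S, T
  1-simplices (9): PQ, PR, PS, PT, QR, QT, RS, RT, ST
  2-simplices (6): PQR, PQT, PRS, PST, QRT, RST

so the chain groups are C_0 ≅ Z^5, C_1 ≅ Z^9, C_2 ≅ Z^6.

The boundary map ∂_1: C_1 → C_0 sends each edge [p,q] (with p < q) to q − p.
The resulting 5×9 matrix has rank 4, and its Smith normal form has invariant factors (1,1,1,1).

∂_2: C_2 → C_1 maps a triangle to the signed sum of its edges. For instance
  ∂QRT = RT − QT + QR,
  ∂PQT = QT − PT + PQ.
This gives a 9×6 integer matrix of rank 5; reducing to Smith normal form yields diagonal entries (1,1,1,1,1).

Now H_k = ker ∂_k / im ∂_{k+1}, so:

  H_0: rank C_0 − rank ∂_1 = 5 − 4 = 1, and the invariant factors of ∂_1 are all 1, so H_0 = Z.
  H_1: rank ker ∂_1 − rank ∂_2 = (9 − 4) − 5 = 0, and the invariant factors of ∂_2 are all 1, so H_1 = 0.
  H_2: rank ker ∂_2 − rank ∂_3 = (6 − 5) − 0 = 1, and there is no ∂_3, so H_2 = Z.

(K is a triangulation of the 2-sphere S^2.)

H_0 = Z,  H_1 = 0,  H_2 = Z.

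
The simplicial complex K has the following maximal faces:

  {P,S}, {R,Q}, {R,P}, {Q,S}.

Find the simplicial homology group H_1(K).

H_1 = Z.

Take the total order P < Q < R < S on the vertex set. Then K (dimension 1) consists of the simplices:

  0-simplices (4): P, Q, R, S
  1-simplices (4): PR, PS, QR, QS

so the chain groups are C_0 ≅ Z^4, C_1 ≅ Z^4.

The boundary map ∂_1: C_1 → C_0 is given by ∂[p,q] = [q] − [p]. For instance
  ∂PR = R − P.
As a 4×4 matrix over Z this has rank 3, with invariant factors (1,1,1).

From H_k ≅ ker(∂_k) / im(∂_{k+1}) we obtain:

  H_1: rank ker ∂_1 − rank ∂_2 = (4 − 3) − 0 = 1, and there is no ∂_2, so H_1 = Z.

(K is a triangulation of the circle S^1.)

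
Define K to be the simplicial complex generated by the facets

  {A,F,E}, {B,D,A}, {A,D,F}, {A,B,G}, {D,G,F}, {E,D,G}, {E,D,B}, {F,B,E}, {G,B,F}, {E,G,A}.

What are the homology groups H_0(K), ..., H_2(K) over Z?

H_0 ≅ Z,  H_1 ≅ Z/2,  H_2 = 0.

K has 6 vertices, 15 edges, 10 triangles.
rank ∂_0 = 0, rank ∂_1 = 5 ⇒ b_0 = 6 − 0 − 5 = 1; all invariant factors of ∂_1 are 1 so no torsion. So H_0 = Z.
rank ∂_1 = 5, rank ∂_2 = 10 ⇒ b_1 = 15 − 5 − 10 = 0; ∂_2 has invariant factor(s) [2] giving torsion. So H_1 = Z/2.
rank ∂_2 = 10, rank ∂_3 = 0 ⇒ b_2 = 10 − 10 − 0 = 0. So H_2 = 0.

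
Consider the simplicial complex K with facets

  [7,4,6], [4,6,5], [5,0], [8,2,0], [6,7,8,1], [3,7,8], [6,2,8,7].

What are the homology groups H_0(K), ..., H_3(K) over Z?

H_0 = Z,  H_1 = Z,  H_2 = 0,  H_3 = 0.

We work with the vertex ordering 0 < 1 < 2 < 3 < 4 < 5 < 6 < 7 < 8. The simplices of K, each written with vertices in increasing order, are:

  0-simplices (9): [0], [1], [2], [3], [4], [5], [6], [7], [8]
  1-simplices (18): [0,2], [0,5], [0,8], [1,6], [1,7], [1,8], [2,6], [2,7], [2,8], [3,7], [3,8], [4,5], [4,6], [4,7], [5,6], [6,7], [6,8], [7,8]
  2-simplices (11): [0,2,8], [1,6,7], [1,6,8], [1,7,8], [2,6,7], [2,6,8], [2,7,8], [3,7,8], [4,5,6], [4,6,7], [6,7,8]
  3-simplices (2): [1,6,7,8], [2,6,7,8]

giving chain groups C_0 ≅ Z^9, C_1 ≅ Z^18, C_2 ≅ Z^11, C_3 ≅ Z^2.

Boundary ∂_1: C_1 → C_0 maps an edge to its endpoints' difference, ∂[p,q] = q − p. For instance
  ∂[2,8] = [8] − [2].
The 9×18 boundary matrix has rank 8 and Smith normal form diag(1,1,1,1,1,1,1,1).

∂_2: C_2 → C_1 maps a triangle to the signed sum of its edges. For instance
  ∂[1,7,8] = [7,8] − [1,8] + [1,7],
  ∂[2,7,8] = [7,8] − [2,8] + [2,7].
The 18×11 boundary matrix has rank 9 and Smith normal form diag(1,1,1,1,1,1,1,1,1).

∂_3: C_3 → C_2 sends each 3-simplex σ to the alternating sum Σ_i (−1)^i (σ with its i-th vertex removed). For instance
  ∂[1,6,7,8] = [6,7,8] − [1,7,8] + [1,6,8] − [1,6,7],
  ∂[2,6,7,8] = [6,7,8] − [2,7,8] + [2,6,8] − [2,6,7].
This gives a 11×2 integer matrix of rank 2; reducing to Smith normal form yields diagonal entries (1,1).

From H_k ≅ ker(∂_k) / im(∂_{k+1}) we obtain:

  H_0: rank C_0 − rank ∂_1 = 9 − 8 = 1, and the invariant factors of ∂_1 are all 1, so H_0 = Z.
  H_1: rank ker ∂_1 − rank ∂_2 = (18 − 8) − 9 = 1, and the invariant factors of ∂_2 are all 1, so H_1 = Z.
  H_2: rank ker ∂_2 − rank ∂_3 = (11 − 9) − 2 = 0, and the invariant factors of ∂_3 are all 1, so H_2 = 0.
  H_3: rank ker ∂_3 − rank ∂_4 = (2 − 2) − 0 = 0, and there is no ∂_4, so H_3 = 0.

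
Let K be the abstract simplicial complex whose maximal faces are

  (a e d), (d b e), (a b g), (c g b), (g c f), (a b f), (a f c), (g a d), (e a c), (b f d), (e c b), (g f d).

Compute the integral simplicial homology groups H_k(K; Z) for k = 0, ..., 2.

H_0 ≅ Z,  H_1 ≅ Z/2Z,  H_2 = 0.

We work with the vertex ordering a < b < c < d < e < f < g. The simplices of K, each written with vertices in increasing order, are:

  0-simplices (7): a, b, c, d, e, f, g
  1-simplices (18): ab, ac, ad, ae, af, ag, bc, bd, be, bf, bg, ce, cf, cg, de, df, dg, fg
  2-simplices (12): abf, abg, ace, acf, ade, adg, bce, bcg, bde, bdf, cfg, dfg

so the chain groups are C_0 ≅ Z^7, C_1 ≅ Z^18, C_2 ≅ Z^12.

The boundary map ∂_1: C_1 → C_0 sends each edge [p,q] (with p < q) to q − p. For instance
  ∂bd = d − b.
The 7×18 boundary matrix has rank 6 and Smith normal form diag(1,1,1,1,1,1).

The boundary map ∂_2: C_2 → C_1 acts by ∂[p,q,r] = [q,r] − [p,r] + [p,q]. For instance
  ∂abg = bg − ag + ab,
  ∂acf = cf − af + ac.
This gives a 18×12 integer matrix of rank 12; reducing to Smith normal form yields diagonal entries (1,1,1,1,1,1,1,1,1,1,1,2).

Reading off H_k = ker ∂_k / im ∂_{k+1}:

  H_0: rank C_0 − rank ∂_1 = 7 − 6 = 1, and the invariant factors of ∂_1 are all 1, so H_0 ≅ Z.
  H_1: rank ker ∂_1 − rank ∂_2 = (18 − 6) − 12 = 0, and ∂_2 has invariant factor 2 > 1, so H_1 ≅ Z/2Z.
  H_2: rank ker ∂_2 − rank ∂_3 = (12 − 12) − 0 = 0, and there is no ∂_3, so H_2 ≅ 0.

(K is a triangulation of the real projective plane RP^2.)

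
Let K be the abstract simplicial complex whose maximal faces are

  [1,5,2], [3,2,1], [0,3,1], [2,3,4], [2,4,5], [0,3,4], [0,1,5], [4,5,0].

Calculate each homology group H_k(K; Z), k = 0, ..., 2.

Take the total order 0 < 1 < 2 < 3 < 4 < 5 on the vertex set. Then K (dimension 2) consists of the simplices:

  0-simplices (6): [0], [1], [2], [3], [4], [5]
  1-simplices (12): [0,1], [0,3], [0,4], [0,5], [1,2], [1,3], [1,5], [2,3], [2,4], [2,5], [3,4], [4,5]
  2-simplices (8): [0,1,3], [0,1,5], [0,3,4], [0,4,5], [1,2,3], [1,2,5], [2,3,4], [2,4,5]

Hence C_0 ≅ Z^6, C_1 ≅ Z^12, C_2 ≅ Z^8.

Boundary ∂_1: C_1 → C_0 sends each edge [p,q] (with p < q) to q − p. For instance
  ∂[1,3] = [3] − [1].
As a 6×12 matrix over Z this has rank 5, with invariant factors (1,1,1,1,1).

The boundary map ∂_2: C_2 → C_1 acts by ∂[p,q,r] = [q,r] − [p,r] + [p,q]. For instance
  ∂[0,1,5] = [1,5] − [0,5] + [0,1],
  ∂[2,3,4] = [3,4] − [2,4] + [2,3].
This gives a 12×8 integer matrix of rank 7; reducing to Smith normal form yields diagonal entries (1,1,1,1,1,1,1).

Reading off H_k = ker ∂_k / im ∂_{k+1}:

  H_0: rank C_0 − rank ∂_1 = 6 − 5 = 1, and the invariant factors of ∂_1 are all 1, so H_0 ≅ Z.
  H_1: rank ker ∂_1 − rank ∂_2 = (12 − 5) − 7 = 0, and the invariant factors of ∂_2 are all 1, so H_1 ≅ 0.
  H_2: rank ker ∂_2 − rank ∂_3 = (8 − 7) − 0 = 1, and there is no ∂_3, so H_2 ≅ Z.

H_0 ≅ Z,  H_1 = 0,  H_2 ≅ Z.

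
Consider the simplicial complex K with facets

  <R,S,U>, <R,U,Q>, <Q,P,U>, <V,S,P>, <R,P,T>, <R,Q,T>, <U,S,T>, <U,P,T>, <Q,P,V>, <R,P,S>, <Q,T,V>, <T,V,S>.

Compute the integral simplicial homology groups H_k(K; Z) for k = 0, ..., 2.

Take the total order P < Q < R < S < T < U < V on the vertex set. Then K (dimension 2) consists of the simplices:

  0-simplices (7): P, Q, R, S, T, U, V
  1-simplices (18): PQ, PR, PS, PT, PU, PV, QR, QT, QU, QV, RS, RT, RU, ST, SU, SV, TU, TV
  2-simplices (12): PQU, PQV, PRS, PRT, PSV, PTU, QRT, QRU, QTV, RSU, STU, STV

giving chain groups C_0 ≅ Z^7, C_1 ≅ Z^18, C_2 ≅ Z^12.

The boundary map ∂_1: C_1 → C_0 maps an edge to its endpoints' difference, ∂[p,q] = q − p.
The resulting 7×18 matrix has rank 6, and its Smith normal form has invariant factors (1,1,1,1,1,1).

The boundary map ∂_2: C_2 → C_1 maps a triangle to the signed sum of its edges. For instance
  ∂STU = TU − SU + ST,
  ∂STV = TV − SV + ST.
The resulting 18×12 matrix has rank 12, and its Smith normal form has invariant factors (1,1,1,1,1,1,1,1,1,1,1,2).

Now H_k = ker ∂_k / im ∂_{k+1}, so:

  H_0: rank C_0 − rank ∂_1 = 7 − 6 = 1, and the invariant factors of ∂_1 are all 1, so H_0 = Z.
  H_1: rank ker ∂_1 − rank ∂_2 = (18 − 6) − 12 = 0, and ∂_2 has invariant factor 2 > 1, so H_1 = Z/2.
  H_2: rank ker ∂_2 − rank ∂_3 = (12 − 12) − 0 = 0, and there is no ∂_3, so H_2 = 0.

(K is a triangulation of the real projective plane RP^2.)

H_0 = Z,  H_1 = Z/2,  H_2 = 0.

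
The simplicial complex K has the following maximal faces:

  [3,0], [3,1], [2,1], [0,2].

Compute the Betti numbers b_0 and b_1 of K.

b_0 = 1, b_1 = 1.

Order the vertices as 0 < 1 < 2 < 3. Listing each simplex with vertices in this order, K has dimension 1 with simplices:

  0-simplices (4): [0], [1], [2], [3]
  1-simplices (4): [0,2], [0,3], [1,2], [1,3]

giving chain groups C_0 ≅ Z^4, C_1 ≅ Z^4.

The boundary map ∂_1: C_1 → C_0 maps an edge to its endpoints' difference, ∂[p,q] = q − p.
The 4×4 boundary matrix has rank 3 and Smith normal form diag(1,1,1).

Computing H_k = (kernel of ∂_k) / (image of ∂_{k+1}):

  H_0: rank C_0 − rank ∂_1 = 4 − 3 = 1, and the invariant factors of ∂_1 are all 1, so H_0 ≅ Z.
  H_1: rank ker ∂_1 − rank ∂_2 = (4 − 3) − 0 = 1, and there is no ∂_2, so H_1 ≅ Z.

As a check, the Euler characteristic is 4 − 4 = 0, which agrees with 1 − 1 = 0.
(K is a triangulation of the circle S^1.)

Hence the Betti numbers are b_0 = 1, b_1 = 1.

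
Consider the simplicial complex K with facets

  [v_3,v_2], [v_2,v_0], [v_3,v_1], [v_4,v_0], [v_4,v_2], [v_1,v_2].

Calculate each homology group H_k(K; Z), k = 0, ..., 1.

K has 5 vertices, 6 edges.
rank ∂_0 = 0, rank ∂_1 = 4 ⇒ b_0 = 5 − 0 − 4 = 1; all invariant factors of ∂_1 are 1 so no torsion. So H_0 = Z.
rank ∂_1 = 4, rank ∂_2 = 0 ⇒ b_1 = 6 − 4 − 0 = 2. So H_1 = Z^2.

H_0 ≅ Z,  H_1 ≅ Z^2.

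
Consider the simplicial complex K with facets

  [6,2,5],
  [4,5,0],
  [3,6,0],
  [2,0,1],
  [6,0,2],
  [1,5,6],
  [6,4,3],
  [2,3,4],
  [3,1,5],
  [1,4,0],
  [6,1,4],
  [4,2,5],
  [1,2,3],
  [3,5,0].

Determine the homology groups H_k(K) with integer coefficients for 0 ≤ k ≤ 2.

H_0 = Z,  H_1 = Z^2,  H_2 = Z.

We work with the vertex ordering 0 < 1 < 2 < 3 < 4 < 5 < 6. The simplices of K, each written with vertices in increasing order, are:

  0-simplices (7): [0], [1], [2], [3], [4], [5], [6]
  1-simplices (21): [0,1], [0,2], [0,3], [0,4], [0,5], [0,6], [1,2], [1,3], [1,4], [1,5], [1,6], [2,3], [2,4], [2,5], [2,6], [3,4], [3,5], [3,6], [4,5], [4,6], [5,6]
  2-simplices (14): [0,1,2], [0,1,4], [0,2,6], [0,3,5], [0,3,6], [0,4,5], [1,2,3], [1,3,5], [1,4,6], [1,5,6], [2,3,4], [2,4,5], [2,5,6], [3,4,6]

Hence C_0 ≅ Z^7, C_1 ≅ Z^21, C_2 ≅ Z^14.

The boundary map ∂_1: C_1 → C_0 maps an edge to its endpoints' difference, ∂[p,q] = q − p.
This gives a 7×21 integer matrix of rank 6; reducing to Smith normal form yields diagonal entries (1,1,1,1,1,1).

∂_2: C_2 → C_1 sends each 2-simplex [p,q,r] to [q,r] − [p,r] + [p,q]. For instance
  ∂[2,3,4] = [3,4] − [2,4] + [2,3],
  ∂[1,5,6] = [5,6] − [1,6] + [1,5].
As a 21×14 matrix over Z this has rank 13, with invariant factors (1,1,1,1,1,1,1,1,1,1,1,1,1).

Reading off H_k = ker ∂_k / im ∂_{k+1}:

  H_0: rank C_0 − rank ∂_1 = 7 − 6 = 1, and the invariant factors of ∂_1 are all 1, so H_0 = Z.
  H_1: rank ker ∂_1 − rank ∂_2 = (21 − 6) − 13 = 2, and the invariant factors of ∂_2 are all 1, so H_1 = Z^2.
  H_2: rank ker ∂_2 − rank ∂_3 = (14 − 13) − 0 = 1, and there is no ∂_3, so H_2 = Z.

As a check, the Euler characteristic is 7 − 21 + 14 = 0, which agrees with 1 − 2 + 1 = 0.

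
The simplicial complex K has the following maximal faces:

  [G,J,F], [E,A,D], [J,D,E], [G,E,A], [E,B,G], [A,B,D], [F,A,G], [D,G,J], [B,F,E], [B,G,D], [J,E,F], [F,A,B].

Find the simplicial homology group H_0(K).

H_0 = Z.

Fix the vertex order A < B < D < E < F < G < J and write every simplex with vertices in increasing order. Then dim K = 2 and the simplices of K are:

  0-simplices (7): A, B, D, E, F, G, J
  1-simplices (18): AB, AD, AE, AF, AG, BD, BE, BF, BG, DE, DG, DJ, EF, EG, EJ, FG, FJ, GJ
  2-simplices (12): ABD, ABF, ADE, AEG, AFG, BDG, BEF, BEG, DEJ, DGJ, EFJ, FGJ

Hence C_0 ≅ Z^7, C_1 ≅ Z^18, C_2 ≅ Z^12.

Boundary ∂_1: C_1 → C_0 is given by ∂[p,q] = [q] − [p]. For instance
  ∂DE = E − D.
The 7×18 boundary matrix has rank 6 and Smith normal form diag(1,1,1,1,1,1).

The boundary map ∂_2: C_2 → C_1 maps a triangle to the signed sum of its edges. For instance
  ∂EFJ = FJ − EJ + EF,
  ∂ABD = BD − AD + AB.
The 18×12 boundary matrix has rank 12 and Smith normal form diag(1,1,1,1,1,1,1,1,1,1,1,2).

Reading off H_k = ker ∂_k / im ∂_{k+1}:

  H_0: rank C_0 − rank ∂_1 = 7 − 6 = 1, and the invariant factors of ∂_1 are all 1, so H_0 ≅ Z.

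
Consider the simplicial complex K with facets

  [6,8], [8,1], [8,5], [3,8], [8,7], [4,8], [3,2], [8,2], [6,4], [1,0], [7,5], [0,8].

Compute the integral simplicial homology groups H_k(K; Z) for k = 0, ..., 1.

Fix the vertex order 0 < 1 < 2 < 3 < 4 < 5 < 6 < 7 < 8 and write every simplex with vertices in increasing order. Then dim K = 1 and the simplices of K are:

  0-simplices (9): [0], [1], [2], [3], [4], [5], [6], [7], [8]
  1-simplices (12): [0,1], [0,8], [1,8], [2,3], [2,8], [3,8], [4,6], [4,8], [5,7], [5,8], [6,8], [7,8]

so the chain groups are C_0 ≅ Z^9, C_1 ≅ Z^12.

The boundary map ∂_1: C_1 → C_0 sends each edge [p,q] (with p < q) to q − p. For instance
  ∂[4,8] = [8] − [4].
The resulting 9×12 matrix has rank 8, and its Smith normal form has invariant factors (1,1,1,1,1,1,1,1).

Computing H_k = (kernel of ∂_k) / (image of ∂_{k+1}):

  H_0: rank C_0 − rank ∂_1 = 9 − 8 = 1, and the invariant factors of ∂_1 are all 1, so H_0 ≅ Z.
  H_1: rank ker ∂_1 − rank ∂_2 = (12 − 8) − 0 = 4, and there is no ∂_2, so H_1 ≅ Z^4.

(K is a triangulation of a wedge of 4 circles.)

H_0 = Z,  H_1 = Z^4.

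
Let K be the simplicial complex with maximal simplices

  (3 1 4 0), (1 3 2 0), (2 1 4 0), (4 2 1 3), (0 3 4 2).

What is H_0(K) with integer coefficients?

H_0 ≅ Z.

We work with the vertex ordering 0 < 1 < 2 < 3 < 4. The simplices of K, each written with vertices in increasing order, are:

  0-simplices (5): [0], [1], [2], [3], [4]
  1-simplices (10): [0,1], [0,2], [0,3], [0,4], [1,2], [1,3], [1,4], [2,3], [2,4], [3,4]
  2-simplices (10): [0,1,2], [0,1,3], [0,1,4], [0,2,3], [0,2,4], [0,3,4], [1,2,3], [1,2,4], [1,3,4], [2,3,4]
  3-simplices (5): [0,1,2,3], [0,1,2,4], [0,1,3,4], [0,2,3,4], [1,2,3,4]

giving chain groups C_0 ≅ Z^5, C_1 ≅ Z^10, C_2 ≅ Z^10, C_3 ≅ Z^5.

Boundary ∂_1: C_1 → C_0 sends each edge [p,q] (with p < q) to q − p.
The resulting 5×10 matrix has rank 4, and its Smith normal form has invariant factors (1,1,1,1).

Boundary ∂_2: C_2 → C_1 maps a triangle to the signed sum of its edges. For instance
  ∂[2,3,4] = [3,4] − [2,4] + [2,3],
  ∂[0,2,4] = [2,4] − [0,4] + [0,2].
As a 10×10 matrix over Z this has rank 6, with invariant factors (1,1,1,1,1,1).

∂_3: C_3 → C_2 sends each 3-simplex σ to the alternating sum Σ_i (−1)^i (σ with its i-th vertex removed). For instance
  ∂[0,2,3,4] = [2,3,4] − [0,3,4] + [0,2,4] − [0,2,3],
  ∂[0,1,3,4] = [1,3,4] − [0,3,4] + [0,1,4] − [0,1,3].
This gives a 10×5 integer matrix of rank 4; reducing to Smith normal form yields diagonal entries (1,1,1,1).

Computing H_k = (kernel of ∂_k) / (image of ∂_{k+1}):

  H_0: rank C_0 − rank ∂_1 = 5 − 4 = 1, and the invariant factors of ∂_1 are all 1, so H_0 ≅ Z.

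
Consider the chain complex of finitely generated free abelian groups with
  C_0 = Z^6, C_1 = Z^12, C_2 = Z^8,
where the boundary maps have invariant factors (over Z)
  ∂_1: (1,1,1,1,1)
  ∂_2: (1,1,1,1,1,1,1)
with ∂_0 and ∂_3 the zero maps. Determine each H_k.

H_0 = Z,  H_1 = 0,  H_2 = Z.

H_0: b_0 = 6 − 0 − 5 = 1; torsion from ∂_1 factors > 1: none. So H_0 = Z.
H_1: b_1 = 12 − 5 − 7 = 0; torsion from ∂_2 factors > 1: none. So H_1 = 0.
H_2: b_2 = 8 − 7 − 0 = 1; torsion from ∂_3 factors > 1: none. So H_2 = Z.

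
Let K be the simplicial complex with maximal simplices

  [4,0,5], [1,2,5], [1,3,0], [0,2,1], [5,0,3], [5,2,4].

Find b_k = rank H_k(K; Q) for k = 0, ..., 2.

b_0 = 1, b_1 = 1, b_2 = 0.

Order the vertices as 0 < 1 < 2 < 3 < 4 < 5. Listing each simplex with vertices in this order, K has dimension 2 with simplices:

  0-simplices (6): [0], [1], [2], [3], [4], [5]
  1-simplices (12): [0,1], [0,2], [0,3], [0,4], [0,5], [1,2], [1,3], [1,5], [2,4], [2,5], [3,5], [4,5]
  2-simplices (6): [0,1,2], [0,1,3], [0,3,5], [0,4,5], [1,2,5], [2,4,5]

so the chain groups are C_0 ≅ Z^6, C_1 ≅ Z^12, C_2 ≅ Z^6.

Boundary ∂_1: C_1 → C_0 is given by ∂[p,q] = [q] − [p].
As a 6×12 matrix over Z this has rank 5, with invariant factors (1,1,1,1,1).

The boundary map ∂_2: C_2 → C_1 acts by ∂[p,q,r] = [q,r] − [p,r] + [p,q]. For instance
  ∂[1,2,5] = [2,5] − [1,5] + [1,2],
  ∂[0,1,3] = [1,3] − [0,3] + [0,1].
As a 12×6 matrix over Z this has rank 6, with invariant factors (1,1,1,1,1,1).

Computing H_k = (kernel of ∂_k) / (image of ∂_{k+1}):

  H_0: rank C_0 − rank ∂_1 = 6 − 5 = 1, and the invariant factors of ∂_1 are all 1, so H_0 ≅ Z.
  H_1: rank ker ∂_1 − rank ∂_2 = (12 − 5) − 6 = 1, and the invariant factors of ∂_2 are all 1, so H_1 ≅ Z.
  H_2: rank ker ∂_2 − rank ∂_3 = (6 − 6) − 0 = 0, and there is no ∂_3, so H_2 ≅ 0.

Hence the Betti numbers are b_0 = 1, b_1 = 1, b_2 = 0.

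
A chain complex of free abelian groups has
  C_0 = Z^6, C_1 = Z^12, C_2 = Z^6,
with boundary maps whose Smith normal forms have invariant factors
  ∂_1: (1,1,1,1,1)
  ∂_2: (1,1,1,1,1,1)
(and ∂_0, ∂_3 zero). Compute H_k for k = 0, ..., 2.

H_0: b_0 = 6 − 0 − 5 = 1; torsion from ∂_1 factors > 1: none. So H_0 = Z.
H_1: b_1 = 12 − 5 − 6 = 1; torsion from ∂_2 factors > 1: none. So H_1 = Z.
H_2: b_2 = 6 − 6 − 0 = 0; torsion from ∂_3 factors > 1: none. So H_2 = 0.

H_0 = Z,  H_1 = Z,  H_2 = 0.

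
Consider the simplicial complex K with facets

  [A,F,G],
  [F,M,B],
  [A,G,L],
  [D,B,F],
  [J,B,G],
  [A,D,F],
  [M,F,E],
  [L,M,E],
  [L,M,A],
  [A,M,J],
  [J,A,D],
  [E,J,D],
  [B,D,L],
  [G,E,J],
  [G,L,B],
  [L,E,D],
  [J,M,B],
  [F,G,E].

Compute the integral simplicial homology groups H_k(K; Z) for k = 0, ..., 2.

K has 9 vertices, 27 edges, 18 triangles.
rank ∂_0 = 0, rank ∂_1 = 8 ⇒ b_0 = 9 − 0 − 8 = 1; all invariant factors of ∂_1 are 1 so no torsion. So H_0 ≅ Z.
rank ∂_1 = 8, rank ∂_2 = 17 ⇒ b_1 = 27 − 8 − 17 = 2; all invariant factors of ∂_2 are 1 so no torsion. So H_1 ≅ Z^2.
rank ∂_2 = 17, rank ∂_3 = 0 ⇒ b_2 = 18 − 17 − 0 = 1. So H_2 ≅ Z.

H_0 ≅ Z,  H_1 ≅ Z^2,  H_2 ≅ Z.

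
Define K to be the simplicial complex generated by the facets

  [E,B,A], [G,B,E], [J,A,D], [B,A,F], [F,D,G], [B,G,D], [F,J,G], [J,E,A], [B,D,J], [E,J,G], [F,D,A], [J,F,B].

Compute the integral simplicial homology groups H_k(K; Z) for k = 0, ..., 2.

H_0 ≅ Z,  H_1 ≅ Z/2,  H_2 = 0.

We work with the vertex ordering A < B < D < E < F < G < J. The simplices of K, each written with vertices in increasing order, are:

  0-simplices (7): A, B, D, E, F, G, J
  1-simplices (18): AB, AD, AE, AF, AJ, BD, BE, BF, BG, BJ, DF, DG, DJ, EG, EJ, FG, FJ, GJ
  2-simplices (12): ABE, ABF, ADF, ADJ, AEJ, BDG, BDJ, BEG, BFJ, DFG, EGJ, FGJ

Hence C_0 ≅ Z^7, C_1 ≅ Z^18, C_2 ≅ Z^12.

∂_1: C_1 → C_0 maps an edge to its endpoints' difference, ∂[p,q] = q − p.
This gives a 7×18 integer matrix of rank 6; reducing to Smith normal form yields diagonal entries (1,1,1,1,1,1).

Boundary ∂_2: C_2 → C_1 acts by ∂[p,q,r] = [q,r] − [p,r] + [p,q]. For instance
  ∂BDJ = DJ − BJ + BD,
  ∂DFG = FG − DG + DF.
As a 18×12 matrix over Z this has rank 12, with invariant factors (1,1,1,1,1,1,1,1,1,1,1,2).

Reading off H_k = ker ∂_k / im ∂_{k+1}:

  H_0: rank C_0 − rank ∂_1 = 7 − 6 = 1, and the invariant factors of ∂_1 are all 1, so H_0 ≅ Z.
  H_1: rank ker ∂_1 − rank ∂_2 = (18 − 6) − 12 = 0, and ∂_2 has invariant factor 2 > 1, so H_1 ≅ Z/2.
  H_2: rank ker ∂_2 − rank ∂_3 = (12 − 12) − 0 = 0, and there is no ∂_3, so H_2 ≅ 0.

As a check, the Euler characteristic is 7 − 18 + 12 = 1, which agrees with 1 − 0 + 0 = 1.
(K is a triangulation of the real projective plane RP^2.)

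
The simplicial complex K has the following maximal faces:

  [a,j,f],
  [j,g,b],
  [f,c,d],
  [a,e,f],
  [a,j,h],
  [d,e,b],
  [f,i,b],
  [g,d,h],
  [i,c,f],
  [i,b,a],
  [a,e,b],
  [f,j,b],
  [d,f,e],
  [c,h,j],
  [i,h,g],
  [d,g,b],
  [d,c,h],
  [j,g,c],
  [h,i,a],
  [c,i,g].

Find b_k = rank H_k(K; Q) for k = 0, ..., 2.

b_0 = 1, b_1 = 1, b_2 = 0.

K has 10 vertices, 30 edges, 20 triangles.
rank ∂_0 = 0, rank ∂_1 = 9 ⇒ b_0 = 10 − 0 − 9 = 1; all invariant factors of ∂_1 are 1 so no torsion. So H_0 ≅ Z.
rank ∂_1 = 9, rank ∂_2 = 20 ⇒ b_1 = 30 − 9 − 20 = 1; ∂_2 has invariant factor(s) [2] giving torsion. So H_1 ≅ Z × Z/2.
rank ∂_2 = 20, rank ∂_3 = 0 ⇒ b_2 = 20 − 20 − 0 = 0. So H_2 ≅ 0.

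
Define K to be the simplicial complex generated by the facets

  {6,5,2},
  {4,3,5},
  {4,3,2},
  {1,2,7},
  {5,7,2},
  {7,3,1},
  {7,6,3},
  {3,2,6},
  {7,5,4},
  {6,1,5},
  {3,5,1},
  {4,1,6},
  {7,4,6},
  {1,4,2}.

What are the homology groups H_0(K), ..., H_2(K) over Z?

H_0 ≅ Z,  H_1 ≅ Z^2,  H_2 ≅ Z.

We work with the vertex ordering 1 < 2 < 3 < 4 < 5 < 6 < 7. The simplices of K, each written with vertices in increasing order, are:

  0-simplices (7): [1], [2], [3], [4], [5], [6], [7]
  1-simplices (21): [1,2], [1,3], [1,4], [1,5], [1,6], [1,7], [2,3], [2,4], [2,5], [2,6], [2,7], [3,4], [3,5], [3,6], [3,7], [4,5], [4,6], [4,7], [5,6], [5,7], [6,7]
  2-simplices (14): [1,2,4], [1,2,7], [1,3,5], [1,3,7], [1,4,6], [1,5,6], [2,3,4], [2,3,6], [2,5,6], [2,5,7], [3,4,5], [3,6,7], [4,5,7], [4,6,7]

Hence C_0 ≅ Z^7, C_1 ≅ Z^21, C_2 ≅ Z^14.

∂_1: C_1 → C_0 sends each edge [p,q] (with p < q) to q − p. For instance
  ∂[3,4] = [4] − [3].
The resulting 7×21 matrix has rank 6, and its Smith normal form has invariant factors (1,1,1,1,1,1).

Boundary ∂_2: C_2 → C_1 sends each 2-simplex [p,q,r] to [q,r] − [p,r] + [p,q]. For instance
  ∂[2,5,6] = [5,6] − [2,6] + [2,5],
  ∂[1,2,7] = [2,7] − [1,7] + [1,2].
As a 21×14 matrix over Z this has rank 13, with invariant factors (1,1,1,1,1,1,1,1,1,1,1,1,1).

Now H_k = ker ∂_k / im ∂_{k+1}, so:

  H_0: rank C_0 − rank ∂_1 = 7 − 6 = 1, and the invariant factors of ∂_1 are all 1, so H_0 = Z.
  H_1: rank ker ∂_1 − rank ∂_2 = (21 − 6) − 13 = 2, and the invariant factors of ∂_2 are all 1, so H_1 = Z^2.
  H_2: rank ker ∂_2 − rank ∂_3 = (14 − 13) − 0 = 1, and there is no ∂_3, so H_2 = Z.

As a check, the Euler characteristic is 7 − 21 + 14 = 0, which agrees with 1 − 2 + 1 = 0.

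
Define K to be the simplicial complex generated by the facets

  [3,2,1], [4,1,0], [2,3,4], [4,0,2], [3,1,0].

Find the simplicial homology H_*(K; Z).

H_0 = Z,  H_1 = Z,  H_2 = 0.

Fix the vertex order 0 < 1 < 2 < 3 < 4 and write every simplex with vertices in increasing order. Then dim K = 2 and the simplices of K are:

  0-simplices (5): [0], [1], [2], [3], [4]
  1-simplices (10): [0,1], [0,2], [0,3], [0,4], [1,2], [1,3], [1,4], [2,3], [2,4], [3,4]
  2-simplices (5): [0,1,3], [0,1,4], [0,2,4], [1,2,3], [2,3,4]

giving chain groups C_0 ≅ Z^5, C_1 ≅ Z^10, C_2 ≅ Z^5.

∂_1: C_1 → C_0 sends each edge [p,q] (with p < q) to q − p.
This gives a 5×10 integer matrix of rank 4; reducing to Smith normal form yields diagonal entries (1,1,1,1).

The boundary map ∂_2: C_2 → C_1 sends each 2-simplex [p,q,r] to [q,r] − [p,r] + [p,q]. For instance
  ∂[1,2,3] = [2,3] − [1,3] + [1,2],
  ∂[2,3,4] = [3,4] − [2,4] + [2,3].
The 10×5 boundary matrix has rank 5 and Smith normal form diag(1,1,1,1,1).

Now H_k = ker ∂_k / im ∂_{k+1}, so:

  H_0: rank C_0 − rank ∂_1 = 5 − 4 = 1, and the invariant factors of ∂_1 are all 1, so H_0 ≅ Z.
  H_1: rank ker ∂_1 − rank ∂_2 = (10 − 4) − 5 = 1, and the invariant factors of ∂_2 are all 1, so H_1 ≅ Z.
  H_2: rank ker ∂_2 − rank ∂_3 = (5 − 5) − 0 = 0, and there is no ∂_3, so H_2 ≅ 0.

As a check, the Euler characteristic is 5 − 10 + 5 = 0, which agrees with 1 − 1 + 0 = 0.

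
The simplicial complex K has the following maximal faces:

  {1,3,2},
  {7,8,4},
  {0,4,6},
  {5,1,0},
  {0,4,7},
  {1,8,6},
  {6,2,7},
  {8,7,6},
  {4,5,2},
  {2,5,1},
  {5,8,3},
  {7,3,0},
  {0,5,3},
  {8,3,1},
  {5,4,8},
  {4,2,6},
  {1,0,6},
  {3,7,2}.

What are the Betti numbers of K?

b_0 = 1, b_1 = 1, b_2 = 0.

K has 9 vertices, 27 edges, 18 triangles.
rank ∂_0 = 0, rank ∂_1 = 8 ⇒ b_0 = 9 − 0 − 8 = 1; all invariant factors of ∂_1 are 1 so no torsion. So H_0 = Z.
rank ∂_1 = 8, rank ∂_2 = 18 ⇒ b_1 = 27 − 8 − 18 = 1; ∂_2 has invariant factor(s) [2] giving torsion. So H_1 = Z × Z/2.
rank ∂_2 = 18, rank ∂_3 = 0 ⇒ b_2 = 18 − 18 − 0 = 0. So H_2 = 0.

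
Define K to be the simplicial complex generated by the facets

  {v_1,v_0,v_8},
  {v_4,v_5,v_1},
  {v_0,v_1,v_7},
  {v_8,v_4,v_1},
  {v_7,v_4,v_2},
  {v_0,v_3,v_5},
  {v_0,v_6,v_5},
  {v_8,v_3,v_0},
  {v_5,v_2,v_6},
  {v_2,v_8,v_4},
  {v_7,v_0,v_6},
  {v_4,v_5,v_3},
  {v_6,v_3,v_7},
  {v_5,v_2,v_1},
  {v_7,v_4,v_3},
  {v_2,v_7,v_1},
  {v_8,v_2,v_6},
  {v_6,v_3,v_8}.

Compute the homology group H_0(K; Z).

H_0 ≅ Z.

K has 9 vertices, 27 edges, 18 triangles.
rank ∂_0 = 0, rank ∂_1 = 8 ⇒ b_0 = 9 − 0 − 8 = 1; all invariant factors of ∂_1 are 1 so no torsion. So H_0 ≅ Z.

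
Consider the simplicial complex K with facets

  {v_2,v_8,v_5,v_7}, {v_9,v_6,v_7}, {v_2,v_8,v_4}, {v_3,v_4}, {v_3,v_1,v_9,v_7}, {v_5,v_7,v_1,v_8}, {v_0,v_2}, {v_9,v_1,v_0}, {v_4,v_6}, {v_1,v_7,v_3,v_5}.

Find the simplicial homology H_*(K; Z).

Fix the vertex order v_0 < v_1 < v_2 < v_3 < v_4 < v_5 < v_6 < v_7 < v_8 < v_9 and write every simplex with vertices in increasing order. Then dim K = 3 and the simplices of K are:

  0-simplices (10): [v_0], [v_1], [v_2], [v_3], [v_4], [v_5], [v_6], [v_7], [v_8], [v_9]
  1-simplices (24): (24 of them)
  2-simplices (16): (16 of them)
  3-simplices (4): [v_1,v_3,v_5,v_7], [v_1,v_3,v_7,v_9], [v_1,v_5,v_7,v_8], [v_2,v_5,v_7,v_8]

so the chain groups are C_0 ≅ Z^10, C_1 ≅ Z^24, C_2 ≅ Z^16, C_3 ≅ Z^4.

The boundary map ∂_1: C_1 → C_0 sends each edge [p,q] (with p < q) to q − p. For instance
  ∂[v_5,v_7] = [v_7] − [v_5].
This gives a 10×24 integer matrix of rank 9; reducing to Smith normal form yields diagonal entries (1,1,1,1,1,1,1,1,1).

∂_2: C_2 → C_1 acts by ∂[p,q,r] = [q,r] − [p,r] + [p,q]. For instance
  ∂[v_1,v_3,v_9] = [v_3,v_9] − [v_1,v_9] + [v_1,v_3],
  ∂[v_3,v_5,v_7] = [v_5,v_7] − [v_3,v_7] + [v_3,v_5].
As a 24×16 matrix over Z this has rank 12, with invariant factors (1,1,1,1,1,1,1,1,1,1,1,1).

Boundary ∂_3: C_3 → C_2 sends each 3-simplex σ to the alternating sum Σ_i (−1)^i (σ with its i-th vertex removed). For instance
  ∂[v_1,v_3,v_7,v_9] = [v_3,v_7,v_9] − [v_1,v_7,v_9] + [v_1,v_3,v_9] − [v_1,v_3,v_7],
  ∂[v_2,v_5,v_7,v_8] = [v_5,v_7,v_8] − [v_2,v_7,v_8] + [v_2,v_5,v_8] − [v_2,v_5,v_7].
The 16×4 boundary matrix has rank 4 and Smith normal form diag(1,1,1,1).

Reading off H_k = ker ∂_k / im ∂_{k+1}:

  H_0: rank C_0 − rank ∂_1 = 10 − 9 = 1, and the invariant factors of ∂_1 are all 1, so H_0 = Z.
  H_1: rank ker ∂_1 − rank ∂_2 = (24 − 9) − 12 = 3, and the invariant factors of ∂_2 are all 1, so H_1 = Z^3.
  H_2: rank ker ∂_2 − rank ∂_3 = (16 − 12) − 4 = 0, and the invariant factors of ∂_3 are all 1, so H_2 = 0.
  H_3: rank ker ∂_3 − rank ∂_4 = (4 − 4) − 0 = 0, and there is no ∂_4, so H_3 = 0.

H_0 ≅ Z,  H_1 ≅ Z^3,  H_2 = 0,  H_3 = 0.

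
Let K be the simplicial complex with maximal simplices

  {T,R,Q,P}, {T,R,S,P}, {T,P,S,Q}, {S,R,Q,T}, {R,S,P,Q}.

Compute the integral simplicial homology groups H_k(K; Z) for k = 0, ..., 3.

H_0 ≅ Z,  H_1 = 0,  H_2 = 0,  H_3 ≅ Z.

Order the vertices as P < Q < R < S < T. Listing each simplex with vertices in this order, K has dimension 3 with simplices:

  0-simplices (5): P, Q, R, S, T
  1-simplices (10): PQ, PR, PS, PT, QR, QS, QT, RS, RT, ST
  2-simplices (10): PQR, PQS, PQT, PRS, PRT, PST, QRS, QRT, QST, RST
  3-simplices (5): PQRS, PQRT, PQST, PRST, QRST

so the chain groups are C_0 ≅ Z^5, C_1 ≅ Z^10, C_2 ≅ Z^10, C_3 ≅ Z^5.

The boundary map ∂_1: C_1 → C_0 maps an edge to its endpoints' difference, ∂[p,q] = q − p. For instance
  ∂ST = T − S.
This gives a 5×10 integer matrix of rank 4; reducing to Smith normal form yields diagonal entries (1,1,1,1).

The boundary map ∂_2: C_2 → C_1 sends each 2-simplex [p,q,r] to [q,r] − [p,r] + [p,q]. For instance
  ∂RST = ST − RT + RS,
  ∂QRS = RS − QS + QR.
The 10×10 boundary matrix has rank 6 and Smith normal form diag(1,1,1,1,1,1).

∂_3: C_3 → C_2 sends each 3-simplex σ to the alternating sum Σ_i (−1)^i (σ with its i-th vertex removed). For instance
  ∂PRST = RST − PST + PRT − PRS,
  ∂PQRS = QRS − PRS + PQS − PQR.
As a 10×5 matrix over Z this has rank 4, with invariant factors (1,1,1,1).

Now H_k = ker ∂_k / im ∂_{k+1}, so:

  H_0: rank C_0 − rank ∂_1 = 5 − 4 = 1, and the invariant factors of ∂_1 are all 1, so H_0 ≅ Z.
  H_1: rank ker ∂_1 − rank ∂_2 = (10 − 4) − 6 = 0, and the invariant factors of ∂_2 are all 1, so H_1 ≅ 0.
  H_2: rank ker ∂_2 − rank ∂_3 = (10 − 6) − 4 = 0, and the invariant factors of ∂_3 are all 1, so H_2 ≅ 0.
  H_3: rank ker ∂_3 − rank ∂_4 = (5 − 4) − 0 = 1, and there is no ∂_4, so H_3 ≅ Z.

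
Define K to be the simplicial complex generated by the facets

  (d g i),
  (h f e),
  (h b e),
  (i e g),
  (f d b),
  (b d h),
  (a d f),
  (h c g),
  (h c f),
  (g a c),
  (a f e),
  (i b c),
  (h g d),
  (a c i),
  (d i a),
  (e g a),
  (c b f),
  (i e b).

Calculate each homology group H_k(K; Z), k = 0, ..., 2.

H_0 = Z,  H_1 = Z ⊕ Z/2Z,  H_2 = 0.

Take the total order a < b < c < d < e < f < g < h < i on the vertex set. Then K (dimension 2) consists of the simplices:

  0-simplices (9): a, b, c, d, e, f, g, h, i
  1-simplices (27): ac, ad, ae, af, ag, ai, bc, bd, be, bf, bh, bi, cf, cg, ch, ci, df, dg, dh, di, ef, eg, eh, ei, fh, gh, gi
  2-simplices (18): acg, aci, adf, adi, aef, aeg, bcf, bci, bdf, bdh, beh, bei, cfh, cgh, dgh, dgi, efh, egi

so the chain groups are C_0 ≅ Z^9, C_1 ≅ Z^27, C_2 ≅ Z^18.

∂_1: C_1 → C_0 maps an edge to its endpoints' difference, ∂[p,q] = q − p.
The 9×27 boundary matrix has rank 8 and Smith normal form diag(1,1,1,1,1,1,1,1).

∂_2: C_2 → C_1 maps a triangle to the signed sum of its edges. For instance
  ∂bei = ei − bi + be,
  ∂bdh = dh − bh + bd.
The resulting 27×18 matrix has rank 18, and its Smith normal form has invariant factors (1,1,1,1,1,1,1,1,1,1,1,1,1,1,1,1,1,2).

Reading off H_k = ker ∂_k / im ∂_{k+1}:

  H_0: rank C_0 − rank ∂_1 = 9 − 8 = 1, and the invariant factors of ∂_1 are all 1, so H_0 = Z.
  H_1: rank ker ∂_1 − rank ∂_2 = (27 − 8) − 18 = 1, and ∂_2 has invariant factor 2 > 1, so H_1 = Z ⊕ Z/2Z.
  H_2: rank ker ∂_2 − rank ∂_3 = (18 − 18) − 0 = 0, and there is no ∂_3, so H_2 = 0.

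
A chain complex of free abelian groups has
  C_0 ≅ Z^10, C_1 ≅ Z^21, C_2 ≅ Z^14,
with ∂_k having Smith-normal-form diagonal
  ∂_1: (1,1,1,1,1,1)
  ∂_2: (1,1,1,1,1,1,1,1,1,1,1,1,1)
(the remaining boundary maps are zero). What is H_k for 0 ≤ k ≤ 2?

H_0: b_0 = 10 − 0 − 6 = 4; torsion from ∂_1 factors > 1: none. So H_0 ≅ Z^4.
H_1: b_1 = 21 − 6 − 13 = 2; torsion from ∂_2 factors > 1: none. So H_1 ≅ Z^2.
H_2: b_2 = 14 − 13 − 0 = 1; torsion from ∂_3 factors > 1: none. So H_2 ≅ Z.

H_0 ≅ Z^4,  H_1 ≅ Z^2,  H_2 ≅ Z.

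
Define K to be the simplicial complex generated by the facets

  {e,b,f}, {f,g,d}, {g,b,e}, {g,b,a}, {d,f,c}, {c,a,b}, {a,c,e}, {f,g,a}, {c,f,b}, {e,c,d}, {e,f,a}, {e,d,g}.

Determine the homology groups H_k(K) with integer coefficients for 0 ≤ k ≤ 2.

H_0 ≅ Z,  H_1 ≅ Z/2,  H_2 = 0.

K has 7 vertices, 18 edges, 12 triangles.
rank ∂_0 = 0, rank ∂_1 = 6 ⇒ b_0 = 7 − 0 − 6 = 1; all invariant factors of ∂_1 are 1 so no torsion. So H_0 ≅ Z.
rank ∂_1 = 6, rank ∂_2 = 12 ⇒ b_1 = 18 − 6 − 12 = 0; ∂_2 has invariant factor(s) [2] giving torsion. So H_1 ≅ Z/2.
rank ∂_2 = 12, rank ∂_3 = 0 ⇒ b_2 = 12 − 12 − 0 = 0. So H_2 ≅ 0.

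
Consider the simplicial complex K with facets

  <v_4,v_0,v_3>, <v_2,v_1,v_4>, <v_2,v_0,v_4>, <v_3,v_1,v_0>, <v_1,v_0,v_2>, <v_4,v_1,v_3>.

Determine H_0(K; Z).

We work with the vertex ordering v_0 < v_1 < v_2 < v_3 < v_4. The simplices of K, each written with vertices in increasing order, are:

  0-simplices (5): [v_0], [v_1], [v_2], [v_3], [v_4]
  1-simplices (9): [v_0,v_1], [v_0,v_2], [v_0,v_3], [v_0,v_4], [v_1,v_2], [v_1,v_3], [v_1,v_4], [v_2,v_4], [v_3,v_4]
  2-simplices (6): [v_0,v_1,v_2], [v_0,v_1,v_3], [v_0,v_2,v_4], [v_0,v_3,v_4], [v_1,v_2,v_4], [v_1,v_3,v_4]

Hence C_0 ≅ Z^5, C_1 ≅ Z^9, C_2 ≅ Z^6.

∂_1: C_1 → C_0 maps an edge to its endpoints' difference, ∂[p,q] = q − p. For instance
  ∂[v_1,v_4] = [v_4] − [v_1].
This gives a 5×9 integer matrix of rank 4; reducing to Smith normal form yields diagonal entries (1,1,1,1).

Boundary ∂_2: C_2 → C_1 maps a triangle to the signed sum of its edges. For instance
  ∂[v_1,v_3,v_4] = [v_3,v_4] − [v_1,v_4] + [v_1,v_3],
  ∂[v_0,v_2,v_4] = [v_2,v_4] − [v_0,v_4] + [v_0,v_2].
As a 9×6 matrix over Z this has rank 5, with invariant factors (1,1,1,1,1).

Now H_k = ker ∂_k / im ∂_{k+1}, so:

  H_0: rank C_0 − rank ∂_1 = 5 − 4 = 1, and the invariant factors of ∂_1 are all 1, so H_0 ≅ Z.

H_0 ≅ Z.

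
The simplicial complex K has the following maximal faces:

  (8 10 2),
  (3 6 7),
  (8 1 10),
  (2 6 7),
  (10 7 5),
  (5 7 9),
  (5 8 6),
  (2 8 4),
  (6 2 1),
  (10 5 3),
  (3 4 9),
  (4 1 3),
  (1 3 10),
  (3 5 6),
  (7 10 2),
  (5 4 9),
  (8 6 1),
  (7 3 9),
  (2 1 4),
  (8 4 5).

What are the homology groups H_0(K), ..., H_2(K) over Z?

Fix the vertex order 1 < 2 < 3 < 4 < 5 < 6 < 7 < 8 < 9 < 10 and write every simplex with vertices in increasing order. Then dim K = 2 and the simplices of K are:

  0-simplices (10): [1], [2], [3], [4], [5], [6], [7], [8], [9], [10]
  1-simplices (30): (30 of them)
  2-simplices (20): (20 of them)

so the chain groups are C_0 ≅ Z^10, C_1 ≅ Z^30, C_2 ≅ Z^20.

Boundary ∂_1: C_1 → C_0 is given by ∂[p,q] = [q] − [p].
As a 10×30 matrix over Z this has rank 9, with invariant factors (1,1,1,1,1,1,1,1,1).

Boundary ∂_2: C_2 → C_1 sends each 2-simplex [p,q,r] to [q,r] − [p,r] + [p,q]. For instance
  ∂[2,7,10] = [7,10] − [2,10] + [2,7],
  ∂[3,4,9] = [4,9] − [3,9] + [3,4].
The resulting 30×20 matrix has rank 20, and its Smith normal form has invariant factors (1,1,1,1,1,1,1,1,1,1,1,1,1,1,1,1,1,1,1,2).

From H_k ≅ ker(∂_k) / im(∂_{k+1}) we obtain:

  H_0: rank C_0 − rank ∂_1 = 10 − 9 = 1, and the invariant factors of ∂_1 are all 1, so H_0 ≅ Z.
  H_1: rank ker ∂_1 − rank ∂_2 = (30 − 9) − 20 = 1, and ∂_2 has invariant factor 2 > 1, so H_1 ≅ Z ⊕ Z/2.
  H_2: rank ker ∂_2 − rank ∂_3 = (20 − 20) − 0 = 0, and there is no ∂_3, so H_2 ≅ 0.

H_0 = Z,  H_1 = Z ⊕ Z/2,  H_2 = 0.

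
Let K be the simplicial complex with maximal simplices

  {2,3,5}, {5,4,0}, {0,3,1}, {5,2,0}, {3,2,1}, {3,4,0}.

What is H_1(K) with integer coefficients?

We work with the vertex ordering 0 < 1 < 2 < 3 < 4 < 5. The simplices of K, each written with vertices in increasing order, are:

  0-simplices (6): [0], [1], [2], [3], [4], [5]
  1-simplices (12): [0,1], [0,2], [0,3], [0,4], [0,5], [1,2], [1,3], [2,3], [2,5], [3,4], [3,5], [4,5]
  2-simplices (6): [0,1,3], [0,2,5], [0,3,4], [0,4,5], [1,2,3], [2,3,5]

Hence C_0 ≅ Z^6, C_1 ≅ Z^12, C_2 ≅ Z^6.

The boundary map ∂_1: C_1 → C_0 maps an edge to its endpoints' difference, ∂[p,q] = q − p. For instance
  ∂[3,4] = [4] − [3].
The resulting 6×12 matrix has rank 5, and its Smith normal form has invariant factors (1,1,1,1,1).

The boundary map ∂_2: C_2 → C_1 acts by ∂[p,q,r] = [q,r] − [p,r] + [p,q]. For instance
  ∂[0,4,5] = [4,5] − [0,5] + [0,4],
  ∂[0,1,3] = [1,3] − [0,3] + [0,1].
The 12×6 boundary matrix has rank 6 and Smith normal form diag(1,1,1,1,1,1).

From H_k ≅ ker(∂_k) / im(∂_{k+1}) we obtain:

  H_1: rank ker ∂_1 − rank ∂_2 = (12 − 5) − 6 = 1, and the invariant factors of ∂_2 are all 1, so H_1 = Z.

H_1 = Z.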